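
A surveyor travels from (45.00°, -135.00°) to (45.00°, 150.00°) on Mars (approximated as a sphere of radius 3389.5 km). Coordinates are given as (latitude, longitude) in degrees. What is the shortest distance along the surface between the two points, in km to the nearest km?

3017 km

Let φ₁ = 0.7854 rad, φ₂ = 0.7854 rad, and Δλ = -1.3090 rad.
cos c = sin φ₁ sin φ₂ + cos φ₁ cos φ₂ cos Δλ = (0.7071)(0.7071) + (0.7071)(0.7071)(0.2588) = 0.62941,
so c = arccos(0.62941) = 0.89000 rad.
Distance = R·c = 3389.5 × 0.8900 ≈ 3017 km.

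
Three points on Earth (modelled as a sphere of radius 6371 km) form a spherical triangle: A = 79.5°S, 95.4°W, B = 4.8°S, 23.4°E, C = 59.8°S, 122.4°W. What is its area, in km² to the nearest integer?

6953423 km²

Side lengths (central angles): a = 1.9201, b = 0.3723, c = 1.5760 rad; semiperimeter s = 1.9342.
By l'Huilier's theorem, tan(E/4) = √[tan(s/2) tan((s−a)/2) tan((s−b)/2) tan((s−c)/2)], giving spherical excess E = 0.1713 rad.
Area = E·R² = 0.1713 × (6371)² ≈ 6953423 km².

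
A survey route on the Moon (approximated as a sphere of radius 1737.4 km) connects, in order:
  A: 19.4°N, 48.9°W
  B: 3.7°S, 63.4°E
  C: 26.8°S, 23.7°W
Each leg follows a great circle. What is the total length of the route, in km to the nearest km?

6004 km

Leg A→B: central angle 1.9591 rad, distance 3403.7 km.
Leg B→C: central angle 1.4966 rad, distance 2600.1 km.
Total: 3403.7 + 2600.1 ≈ 6004 km.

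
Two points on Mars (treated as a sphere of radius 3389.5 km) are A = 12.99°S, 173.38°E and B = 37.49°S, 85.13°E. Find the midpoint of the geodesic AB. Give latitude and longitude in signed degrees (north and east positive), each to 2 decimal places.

-33.17°, 134.92°

The central angle between A and B is δ = 1.4097 rad.
With f = 0.5, the slerp weights are sin((1−f)δ)/sin δ = 0.6564 and sin(fδ)/sin δ = 0.6564.
Weighted sum of the unit vectors: (0.6564)·(-0.9679,0.1123,-0.2248) + (0.6564)·(0.0674,0.7906,-0.6086) = (-0.5911, 0.5927, -0.5471).
Converting back: φ = atan2(z, √(x²+y²)) = -33.17°, λ = atan2(y, x) = 134.92°.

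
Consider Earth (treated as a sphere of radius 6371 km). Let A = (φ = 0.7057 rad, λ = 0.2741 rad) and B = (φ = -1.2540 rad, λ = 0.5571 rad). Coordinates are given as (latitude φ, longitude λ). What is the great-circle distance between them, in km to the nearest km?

Let φ₁ = 0.7057 rad, φ₂ = -1.2540 rad, and Δλ = 0.2830 rad.
cos c = sin φ₁ sin φ₂ + cos φ₁ cos φ₂ cos Δλ = (0.6486)(-0.9502) + (0.7612)(0.3115)(0.9602) = -0.38861,
so c = arccos(-0.38861) = 1.96991 rad.
Distance = R·c = 6371 × 1.9699 ≈ 12550 km.

12550 km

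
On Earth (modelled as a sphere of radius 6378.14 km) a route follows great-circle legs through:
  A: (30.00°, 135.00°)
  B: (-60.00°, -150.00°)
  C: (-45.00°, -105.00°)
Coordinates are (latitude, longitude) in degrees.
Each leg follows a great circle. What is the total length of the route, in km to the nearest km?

Leg A→B: central angle 1.8975 rad, distance 12102.6 km.
Leg B→C: central angle 0.5309 rad, distance 3385.9 km.
Total: 12102.6 + 3385.9 ≈ 15489 km.

15489 km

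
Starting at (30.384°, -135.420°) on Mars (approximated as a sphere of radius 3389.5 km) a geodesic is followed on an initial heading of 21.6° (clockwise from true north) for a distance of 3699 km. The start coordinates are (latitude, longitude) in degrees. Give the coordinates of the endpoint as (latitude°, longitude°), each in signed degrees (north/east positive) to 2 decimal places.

Angular distance δ = d/R = 3699/3389.5 = 1.09131 rad; initial bearing θ = 0.3770 rad.
sin φ₂ = sin φ₁ cos δ + cos φ₁ sin δ cos θ = (0.5058)(0.4613) + (0.8627)(0.8872)(0.9298) = 0.9450, so φ₂ = 70.90°.
Δλ = atan2(sin θ sin δ cos φ₁, cos δ − sin φ₁ sin φ₂) = atan2(0.2818, -0.0166) = 93.378°.
λ₂ = -135.420° + 93.378° = -42.04°.

70.90°, -42.04°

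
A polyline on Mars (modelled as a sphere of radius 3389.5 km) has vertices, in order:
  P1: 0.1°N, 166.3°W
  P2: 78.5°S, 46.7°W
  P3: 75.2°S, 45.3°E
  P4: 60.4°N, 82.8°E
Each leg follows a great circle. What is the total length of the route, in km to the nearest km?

14938 km

Leg P1→P2: central angle 1.6712 rad, distance 5664.4 km.
Leg P2→P3: central angle 0.3312 rad, distance 1122.8 km.
Leg P3→P4: central angle 2.4047 rad, distance 8150.7 km.
Total: 5664.4 + 1122.8 + 8150.7 ≈ 14938 km.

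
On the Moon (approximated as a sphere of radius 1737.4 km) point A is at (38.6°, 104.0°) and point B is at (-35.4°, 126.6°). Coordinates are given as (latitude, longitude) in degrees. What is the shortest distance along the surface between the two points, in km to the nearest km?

2332 km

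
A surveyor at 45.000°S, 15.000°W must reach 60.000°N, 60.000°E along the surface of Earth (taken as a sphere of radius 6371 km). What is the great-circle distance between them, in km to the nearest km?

With latitudes φ₁ = -45.000°, φ₂ = 60.000° and longitude difference Δλ = 75.000°:
cos c = sin φ₁ sin φ₂ + cos φ₁ cos φ₂ cos Δλ = (-0.7071)(0.8660) + (0.7071)(0.5000)(0.2588) = -0.52087,
so c = arccos(-0.52087) = 2.11866 rad.
Distance = R·c = 6371 × 2.1187 ≈ 13498 km.

13498 km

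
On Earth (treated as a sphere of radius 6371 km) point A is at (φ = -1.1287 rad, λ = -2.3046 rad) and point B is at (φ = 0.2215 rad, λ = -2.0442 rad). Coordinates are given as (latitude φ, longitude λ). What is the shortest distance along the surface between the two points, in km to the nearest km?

Let φ₁ = -1.1287 rad, φ₂ = 0.2215 rad, and Δλ = 0.2604 rad.
Haversine: a = sin²(Δφ/2) + cos φ₁ cos φ₂ sin²(Δλ/2) = 0.3906 + (0.4278)(0.9756)(0.0169) = 0.39763.
Central angle c = 2·arcsin(√a) = 1.36460 rad.
Distance = R·c = 6371 × 1.3646 ≈ 8694 km.

8694 km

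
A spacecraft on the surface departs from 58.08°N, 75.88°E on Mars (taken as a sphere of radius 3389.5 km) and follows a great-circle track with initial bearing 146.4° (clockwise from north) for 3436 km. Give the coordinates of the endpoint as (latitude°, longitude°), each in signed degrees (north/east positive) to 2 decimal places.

4.30°, 103.98°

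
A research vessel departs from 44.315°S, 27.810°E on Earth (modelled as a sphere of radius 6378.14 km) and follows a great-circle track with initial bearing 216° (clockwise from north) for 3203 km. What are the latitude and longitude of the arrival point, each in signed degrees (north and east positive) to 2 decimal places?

-63.00°, -10.73°

Angular distance δ = d/R = 3203/6378.14 = 0.50218 rad; initial bearing θ = 3.7699 rad.
sin φ₂ = sin φ₁ cos δ + cos φ₁ sin δ cos θ = (-0.6986)(0.8765) + (0.7155)(0.4813)(-0.8090) = -0.8910, so φ₂ = -63.00°.
Δλ = atan2(sin θ sin δ cos φ₁, cos δ − sin φ₁ sin φ₂) = atan2(-0.2024, 0.2541) = -38.544°.
λ₂ = 27.810° − 38.544° = -10.73°.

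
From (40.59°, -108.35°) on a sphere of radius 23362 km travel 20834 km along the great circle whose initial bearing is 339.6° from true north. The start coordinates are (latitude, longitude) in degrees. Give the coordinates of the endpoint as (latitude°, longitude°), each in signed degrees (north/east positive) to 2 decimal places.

74.26°, 162.14°

Angular distance δ = d/R = 20834/23362 = 0.89179 rad; initial bearing θ = 5.9271 rad.
sin φ₂ = sin φ₁ cos δ + cos φ₁ sin δ cos θ = (0.6506)(0.6280) + (0.7594)(0.7782)(0.9373) = 0.9625, so φ₂ = 74.26°.
Δλ = atan2(sin θ sin δ cos φ₁, cos δ − sin φ₁ sin φ₂) = atan2(-0.2060, 0.0018) = -89.506°.
λ₂ = -108.350° − 89.506° = -197.86° → 162.14° after wrapping to (−180°, 180°].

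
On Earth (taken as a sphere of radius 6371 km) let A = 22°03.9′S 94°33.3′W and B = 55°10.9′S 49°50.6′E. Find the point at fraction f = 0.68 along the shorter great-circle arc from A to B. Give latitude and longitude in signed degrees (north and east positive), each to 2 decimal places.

-71.90°, -14.62°

Central angle δ = 1.6929 rad. Interpolating on the sphere with fraction f = 0.68:
P = [sin((1−f)δ)·A + sin(fδ)·B] / sin δ = 0.5195·A + 0.9201·B in Cartesian coordinates,
giving P = (0.3006, -0.0784, -0.9505), i.e. latitude -71.90°, longitude -14.62°.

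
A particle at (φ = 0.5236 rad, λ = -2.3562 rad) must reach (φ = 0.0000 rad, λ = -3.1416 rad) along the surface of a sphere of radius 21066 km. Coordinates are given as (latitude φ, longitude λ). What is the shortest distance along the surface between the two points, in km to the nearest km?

With latitudes φ₁ = 30.000°, φ₂ = 0.000° and longitude difference Δλ = -45.000°:
Haversine: a = sin²(Δφ/2) + cos φ₁ cos φ₂ sin²(Δλ/2) = 0.0670 + (0.8660)(1.0000)(0.1464) = 0.19381.
Central angle c = 2·arcsin(√a) = 0.91174 rad.
Distance = R·c = 21066 × 0.9117 ≈ 19207 km.

19207 km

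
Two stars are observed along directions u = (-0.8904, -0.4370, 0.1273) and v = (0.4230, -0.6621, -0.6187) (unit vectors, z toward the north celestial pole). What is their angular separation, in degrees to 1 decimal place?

u·v = -0.1661; |u| = 1.0000, |v| = 1.0000.
cos θ = (u·v)/(|u||v|) = -0.1661, so θ = 99.6°.

99.6°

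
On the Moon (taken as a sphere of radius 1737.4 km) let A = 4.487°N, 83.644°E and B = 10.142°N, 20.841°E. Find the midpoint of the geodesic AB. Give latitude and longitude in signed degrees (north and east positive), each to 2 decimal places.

8.55°, 52.46°

The central angle between A and B is δ = 1.0902 rad.
With f = 0.5, the slerp weights are sin((1−f)δ)/sin δ = 0.5847 and sin(fδ)/sin δ = 0.5847.
Weighted sum of the unit vectors: (0.5847)·(0.1104,0.9908,0.0782) + (0.5847)·(0.9200,0.3502,0.1761) = (0.6025, 0.7842, 0.1487).
Converting back: φ = atan2(z, √(x²+y²)) = 8.55°, λ = atan2(y, x) = 52.46°.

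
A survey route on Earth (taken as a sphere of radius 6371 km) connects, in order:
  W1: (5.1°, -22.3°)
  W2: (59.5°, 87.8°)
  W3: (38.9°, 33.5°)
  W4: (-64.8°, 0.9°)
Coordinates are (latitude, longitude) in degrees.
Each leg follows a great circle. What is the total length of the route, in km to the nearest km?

Leg W1→W2: central angle 1.6681 rad, distance 10627.4 km.
Leg W2→W3: central angle 0.6895 rad, distance 4392.8 km.
Leg W3→W4: central angle 1.8640 rad, distance 11875.7 km.
Total: 10627.4 + 4392.8 + 11875.7 ≈ 26896 km.

26896 km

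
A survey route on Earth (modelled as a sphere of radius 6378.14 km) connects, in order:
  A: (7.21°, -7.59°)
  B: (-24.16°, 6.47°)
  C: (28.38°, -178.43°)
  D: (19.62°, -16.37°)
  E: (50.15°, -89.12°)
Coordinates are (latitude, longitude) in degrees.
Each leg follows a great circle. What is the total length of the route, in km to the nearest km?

44663 km

Leg A→B: central angle 0.5976 rad, distance 3811.4 km.
Leg B→C: central angle 3.0353 rad, distance 19359.5 km.
Leg C→D: central angle 2.2509 rad, distance 14356.3 km.
Leg D→E: central angle 1.1188 rad, distance 7135.8 km.
Total: 3811.4 + 19359.5 + 14356.3 + 7135.8 ≈ 44663 km.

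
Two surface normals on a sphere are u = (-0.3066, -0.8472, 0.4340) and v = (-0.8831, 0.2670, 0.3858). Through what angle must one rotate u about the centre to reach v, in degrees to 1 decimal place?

77.8°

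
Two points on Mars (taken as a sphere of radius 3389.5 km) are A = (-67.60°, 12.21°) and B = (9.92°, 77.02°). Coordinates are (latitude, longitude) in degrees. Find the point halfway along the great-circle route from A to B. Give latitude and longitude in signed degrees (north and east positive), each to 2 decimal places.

Central angle δ = 1.5703 rad. Interpolating on the sphere with fraction f = 0.5:
P = [sin((1−f)δ)·A + sin(fδ)·B] / sin δ = 0.7069·A + 0.7069·B in Cartesian coordinates,
giving P = (0.4197, 0.7355, -0.5318), i.e. latitude -32.13°, longitude 60.29°.

-32.13°, 60.29°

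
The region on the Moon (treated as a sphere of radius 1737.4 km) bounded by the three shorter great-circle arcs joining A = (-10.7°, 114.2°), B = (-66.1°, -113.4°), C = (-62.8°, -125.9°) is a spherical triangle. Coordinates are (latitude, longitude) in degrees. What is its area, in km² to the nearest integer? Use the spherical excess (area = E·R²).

334810 km²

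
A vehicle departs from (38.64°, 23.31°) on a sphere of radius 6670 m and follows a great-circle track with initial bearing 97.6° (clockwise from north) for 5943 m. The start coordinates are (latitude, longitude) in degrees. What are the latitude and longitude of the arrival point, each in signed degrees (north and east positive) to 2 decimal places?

18.19°, 77.55°

Angular distance δ = d/R = 5943/6670 = 0.89100 rad; initial bearing θ = 1.7034 rad.
sin φ₂ = sin φ₁ cos δ + cos φ₁ sin δ cos θ = (0.6244)(0.6286) + (0.7811)(0.7777)(-0.1323) = 0.3122, so φ₂ = 18.19°.
Δλ = atan2(sin θ sin δ cos φ₁, cos δ − sin φ₁ sin φ₂) = atan2(0.6021, 0.4337) = 54.236°.
λ₂ = 23.310° + 54.236° = 77.55°.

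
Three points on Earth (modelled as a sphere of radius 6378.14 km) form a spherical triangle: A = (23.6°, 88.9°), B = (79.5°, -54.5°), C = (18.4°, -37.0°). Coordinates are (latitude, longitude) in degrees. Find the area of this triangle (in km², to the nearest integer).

Side lengths (central angles): a = 1.0755, b = 1.9644, c = 1.3082 rad; semiperimeter s = 2.1740.
By l'Huilier's theorem, tan(E/4) = √[tan(s/2) tan((s−a)/2) tan((s−b)/2) tan((s−c)/2)], giving spherical excess E = 0.9347 rad.
Area = E·R² = 0.9347 × (6378.14)² ≈ 38023635 km².

38023635 km²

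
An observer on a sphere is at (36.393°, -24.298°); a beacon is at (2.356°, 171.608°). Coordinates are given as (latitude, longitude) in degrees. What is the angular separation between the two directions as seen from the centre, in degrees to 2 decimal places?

138.51°

With latitudes φ₁ = 36.393°, φ₂ = 2.356° and longitude difference Δλ = -164.094°:
cos c = sin φ₁ sin φ₂ + cos φ₁ cos φ₂ cos Δλ = (0.5933)(0.0411) + (0.8050)(0.9992)(-0.9617) = -0.74910,
so c = arccos(-0.74910) = 2.41750 rad.
So the angular separation is 138.51°.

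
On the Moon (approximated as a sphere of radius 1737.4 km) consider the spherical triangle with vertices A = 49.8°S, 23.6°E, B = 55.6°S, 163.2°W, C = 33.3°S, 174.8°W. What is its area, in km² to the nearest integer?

545089 km²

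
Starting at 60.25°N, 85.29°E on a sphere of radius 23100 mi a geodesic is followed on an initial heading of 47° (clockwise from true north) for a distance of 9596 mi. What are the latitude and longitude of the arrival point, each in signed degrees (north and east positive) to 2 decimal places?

Angular distance δ = d/R = 9596/23100 = 0.41541 rad; initial bearing θ = 0.8203 rad.
sin φ₂ = sin φ₁ cos δ + cos φ₁ sin δ cos θ = (0.8682)(0.9150) + (0.4962)(0.4036)(0.6820) = 0.9309, so φ₂ = 68.58°.
Δλ = atan2(sin θ sin δ cos φ₁, cos δ − sin φ₁ sin φ₂) = atan2(0.1465, 0.1067) = 53.921°.
λ₂ = 85.290° + 53.921° = 139.21°.

68.58°, 139.21°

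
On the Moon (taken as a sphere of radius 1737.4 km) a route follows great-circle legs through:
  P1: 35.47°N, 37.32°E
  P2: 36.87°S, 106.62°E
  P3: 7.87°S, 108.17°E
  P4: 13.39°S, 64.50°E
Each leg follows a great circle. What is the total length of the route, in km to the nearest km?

5125 km

Leg P1→P2: central angle 1.6889 rad, distance 2934.4 km.
Leg P2→P3: central angle 0.5067 rad, distance 880.4 km.
Leg P3→P4: central angle 0.7543 rad, distance 1310.5 km.
Total: 2934.4 + 880.4 + 1310.5 ≈ 5125 km.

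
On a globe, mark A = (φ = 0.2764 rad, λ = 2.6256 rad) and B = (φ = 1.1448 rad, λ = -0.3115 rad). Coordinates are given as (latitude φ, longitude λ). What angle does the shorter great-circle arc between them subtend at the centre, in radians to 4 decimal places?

Let φ₁ = 0.2764 rad, φ₂ = 1.1448 rad, and Δλ = -2.9371 rad.
Haversine: a = sin²(Δφ/2) + cos φ₁ cos φ₂ sin²(Δλ/2) = 0.1770 + (0.9620)(0.4132)(0.9896) = 0.57038.
Central angle c = 2·arcsin(√a) = 1.71202 rad.
So the angular separation is 1.7120 rad.

1.7120 rad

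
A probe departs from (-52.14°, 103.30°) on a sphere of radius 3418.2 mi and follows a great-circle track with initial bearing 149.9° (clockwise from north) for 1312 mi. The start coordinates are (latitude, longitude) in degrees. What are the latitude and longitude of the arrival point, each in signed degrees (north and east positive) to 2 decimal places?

-68.58°, 134.24°

Angular distance δ = d/R = 1312/3418.2 = 0.38383 rad; initial bearing θ = 2.6162 rad.
sin φ₂ = sin φ₁ cos δ + cos φ₁ sin δ cos θ = (-0.7895)(0.9272) + (0.6137)(0.3745)(-0.8652) = -0.9309, so φ₂ = -68.58°.
Δλ = atan2(sin θ sin δ cos φ₁, cos δ − sin φ₁ sin φ₂) = atan2(0.1153, 0.1923) = 30.940°.
λ₂ = 103.300° + 30.940° = 134.24°.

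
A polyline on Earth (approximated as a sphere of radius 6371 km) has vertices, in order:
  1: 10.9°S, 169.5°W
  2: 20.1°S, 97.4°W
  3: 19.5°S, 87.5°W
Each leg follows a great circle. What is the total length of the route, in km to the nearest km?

8778 km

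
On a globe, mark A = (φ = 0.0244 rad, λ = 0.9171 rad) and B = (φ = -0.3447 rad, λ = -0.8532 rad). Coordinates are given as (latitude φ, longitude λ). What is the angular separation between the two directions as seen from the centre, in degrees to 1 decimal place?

101.2°

Let φ₁ = 0.0244 rad, φ₂ = -0.3447 rad, and Δλ = -1.7703 rad.
Haversine: a = sin²(Δφ/2) + cos φ₁ cos φ₂ sin²(Δλ/2) = 0.0337 + (0.9997)(0.9412)(0.5991) = 0.59736.
Central angle c = 2·arcsin(√a) = 1.76676 rad.
So the angular separation is 101.2°.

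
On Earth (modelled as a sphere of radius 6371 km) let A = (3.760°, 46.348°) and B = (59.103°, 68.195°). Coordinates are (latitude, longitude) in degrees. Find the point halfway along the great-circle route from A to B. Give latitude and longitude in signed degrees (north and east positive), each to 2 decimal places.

31.85°, 53.73°

Central angle δ = 1.0100 rad. Interpolating on the sphere with fraction f = 0.5:
P = [sin((1−f)δ)·A + sin(fδ)·B] / sin δ = 0.5713·A + 0.5713·B in Cartesian coordinates,
giving P = (0.5025, 0.6849, 0.5277), i.e. latitude 31.85°, longitude 53.73°.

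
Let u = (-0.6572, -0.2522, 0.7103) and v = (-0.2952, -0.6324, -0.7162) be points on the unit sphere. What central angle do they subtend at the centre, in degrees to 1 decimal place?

u·v = -0.1552; |u| = 1.0000, |v| = 1.0000.
cos θ = (u·v)/(|u||v|) = -0.1552, so θ = 98.9°.

98.9°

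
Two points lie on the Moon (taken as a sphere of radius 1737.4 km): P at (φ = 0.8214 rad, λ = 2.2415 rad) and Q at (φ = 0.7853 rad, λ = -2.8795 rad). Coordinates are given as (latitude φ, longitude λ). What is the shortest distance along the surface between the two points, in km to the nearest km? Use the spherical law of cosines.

1360 km

With latitudes φ₁ = 47.063°, φ₂ = 44.994° and longitude difference Δλ = 66.588°:
cos c = sin φ₁ sin φ₂ + cos φ₁ cos φ₂ cos Δλ = (0.7321)(0.7070) + (0.6812)(0.7072)(0.3973) = 0.70903,
so c = arccos(0.70903) = 0.78268 rad.
Distance = R·c = 1737.4 × 0.7827 ≈ 1360 km.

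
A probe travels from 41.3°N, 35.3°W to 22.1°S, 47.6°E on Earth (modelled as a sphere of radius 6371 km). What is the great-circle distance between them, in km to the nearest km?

11046 km

Let φ₁ = 0.7208 rad, φ₂ = -0.3857 rad, and Δλ = 1.4469 rad.
cos c = sin φ₁ sin φ₂ + cos φ₁ cos φ₂ cos Δλ = (0.6600)(-0.3762) + (0.7513)(0.9265)(0.1236) = -0.16227,
so c = arccos(-0.16227) = 1.73379 rad.
Distance = R·c = 6371 × 1.7338 ≈ 11046 km.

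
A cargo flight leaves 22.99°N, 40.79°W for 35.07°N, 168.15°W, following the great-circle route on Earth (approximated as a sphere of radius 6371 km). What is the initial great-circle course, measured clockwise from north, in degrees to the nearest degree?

318°

With φ₁ = 0.4013, φ₂ = 0.6121, Δλ = -2.2229 rad, the forward-azimuth formula gives
θ = atan2( sin Δλ cos φ₂ , cos φ₁ sin φ₂ − sin φ₁ cos φ₂ cos Δλ ) = atan2(-0.6505, 0.7229) = -41.98°.
Adding 360° brings this into [0°, 360°): 318°.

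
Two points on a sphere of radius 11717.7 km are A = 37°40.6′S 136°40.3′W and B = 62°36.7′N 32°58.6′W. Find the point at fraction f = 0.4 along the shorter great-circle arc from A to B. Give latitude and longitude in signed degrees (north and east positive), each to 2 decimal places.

7.34°, -109.66°

Central angle δ = 2.2509 rad. Interpolating on the sphere with fraction f = 0.4:
P = [sin((1−f)δ)·A + sin(fδ)·B] / sin δ = 1.2551·A + 1.0078·B in Cartesian coordinates,
giving P = (-0.3337, -0.9340, 0.1277), i.e. latitude 7.34°, longitude -109.66°.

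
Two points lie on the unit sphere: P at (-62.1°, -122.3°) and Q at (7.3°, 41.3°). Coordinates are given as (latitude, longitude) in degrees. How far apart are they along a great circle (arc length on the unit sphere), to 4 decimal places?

Let φ₁ = -1.0838 rad, φ₂ = 0.1274 rad, and Δλ = 2.8554 rad.
cos c = sin φ₁ sin φ₂ + cos φ₁ cos φ₂ cos Δλ = (-0.8838)(0.1271) + (0.4679)(0.9919)(-0.9593) = -0.55755,
so c = arccos(-0.55755) = 2.16223 rad.
On the unit sphere the arc length equals the central angle: 2.1622.

2.1622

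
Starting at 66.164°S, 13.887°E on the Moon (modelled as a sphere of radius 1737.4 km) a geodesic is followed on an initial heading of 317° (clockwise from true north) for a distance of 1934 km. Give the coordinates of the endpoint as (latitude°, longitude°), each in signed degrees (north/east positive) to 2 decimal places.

Angular distance δ = d/R = 1934/1737.4 = 1.11316 rad; initial bearing θ = 5.5327 rad.
sin φ₂ = sin φ₁ cos δ + cos φ₁ sin δ cos θ = (-0.9147)(0.4418) + (0.4041)(0.8971)(0.7314) = -0.1390, so φ₂ = -7.99°.
Δλ = atan2(sin θ sin δ cos φ₁, cos δ − sin φ₁ sin φ₂) = atan2(-0.2472, 0.3147) = -38.157°.
λ₂ = 13.887° − 38.157° = -24.27°.

-7.99°, -24.27°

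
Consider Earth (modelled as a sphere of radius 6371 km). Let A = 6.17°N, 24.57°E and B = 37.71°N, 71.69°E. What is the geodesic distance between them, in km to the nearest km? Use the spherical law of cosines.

5900 km

Let φ₁ = 0.1077 rad, φ₂ = 0.6582 rad, and Δλ = 0.8224 rad.
cos c = sin φ₁ sin φ₂ + cos φ₁ cos φ₂ cos Δλ = (0.1075)(0.6117) + (0.9942)(0.7911)(0.6805) = 0.60095,
so c = arccos(0.60095) = 0.92611 rad.
Distance = R·c = 6371 × 0.9261 ≈ 5900 km.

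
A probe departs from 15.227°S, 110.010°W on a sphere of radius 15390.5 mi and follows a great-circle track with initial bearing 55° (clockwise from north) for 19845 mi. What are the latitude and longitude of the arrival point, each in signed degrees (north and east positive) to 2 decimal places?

27.31°, -47.68°

Angular distance δ = d/R = 19845/15390.5 = 1.28943 rad; initial bearing θ = 0.9599 rad.
sin φ₂ = sin φ₁ cos δ + cos φ₁ sin δ cos θ = (-0.2626)(0.2777) + (0.9649)(0.9607)(0.5736) = 0.4587, so φ₂ = 27.31°.
Δλ = atan2(sin θ sin δ cos φ₁, cos δ − sin φ₁ sin φ₂) = atan2(0.7593, 0.3982) = 62.329°.
λ₂ = -110.010° + 62.329° = -47.68°.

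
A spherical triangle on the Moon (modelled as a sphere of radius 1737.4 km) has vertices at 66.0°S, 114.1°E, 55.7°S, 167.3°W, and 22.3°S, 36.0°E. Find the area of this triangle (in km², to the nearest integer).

Side lengths (central angles): a = 1.7370, b = 1.1327, c = 0.6435 rad; semiperimeter s = 1.7566.
By l'Huilier's theorem, tan(E/4) = √[tan(s/2) tan((s−a)/2) tan((s−b)/2) tan((s−c)/2)], giving spherical excess E = 0.1947 rad.
Area = E·R² = 0.1947 × (1737.4)² ≈ 587678 km².

587678 km²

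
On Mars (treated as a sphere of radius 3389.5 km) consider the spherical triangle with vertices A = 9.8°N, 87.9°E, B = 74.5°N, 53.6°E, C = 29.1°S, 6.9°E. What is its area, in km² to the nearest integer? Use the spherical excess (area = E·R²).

15032471 km²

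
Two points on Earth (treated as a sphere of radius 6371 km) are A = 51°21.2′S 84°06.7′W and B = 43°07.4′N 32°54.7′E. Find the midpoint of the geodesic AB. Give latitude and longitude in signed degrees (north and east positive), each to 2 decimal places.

-7.78°, -18.36°

The central angle between A and B is δ = 2.4053 rad.
With f = 0.5, the slerp weights are sin((1−f)δ)/sin δ = 1.3894 and sin(fδ)/sin δ = 1.3894.
Weighted sum of the unit vectors: (1.3894)·(0.0641,-0.6212,-0.7810) + (1.3894)·(0.6127,0.3966,0.6836) = (0.9403, -0.3121, -0.1354).
Converting back: φ = atan2(z, √(x²+y²)) = -7.78°, λ = atan2(y, x) = -18.36°.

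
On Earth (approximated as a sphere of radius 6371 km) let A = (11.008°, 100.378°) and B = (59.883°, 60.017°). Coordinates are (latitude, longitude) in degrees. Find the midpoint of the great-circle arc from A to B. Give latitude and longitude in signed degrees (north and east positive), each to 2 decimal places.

The central angle between A and B is δ = 0.9998 rad.
With f = 0.5, the slerp weights are sin((1−f)δ)/sin δ = 0.5697 and sin(fδ)/sin δ = 0.5697.
Weighted sum of the unit vectors: (0.5697)·(-0.1768,0.9655,0.1909) + (0.5697)·(0.2508,0.4346,0.8650) = (0.0421, 0.7977, 0.6016).
Converting back: φ = atan2(z, √(x²+y²)) = 36.98°, λ = atan2(y, x) = 86.98°.

36.98°, 86.98°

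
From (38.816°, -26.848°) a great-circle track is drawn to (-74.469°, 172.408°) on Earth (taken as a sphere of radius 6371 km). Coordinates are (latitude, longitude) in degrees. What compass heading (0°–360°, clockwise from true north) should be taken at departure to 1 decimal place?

188.5°

With φ₁ = 0.6775, φ₂ = -1.2997, Δλ = -2.8055 rad, the forward-azimuth formula gives
θ = atan2( sin Δλ cos φ₂ , cos φ₁ sin φ₂ − sin φ₁ cos φ₂ cos Δλ ) = atan2(-0.0883, -0.5923) = -171.52°.
Adding 360° brings this into [0°, 360°): 188.5°.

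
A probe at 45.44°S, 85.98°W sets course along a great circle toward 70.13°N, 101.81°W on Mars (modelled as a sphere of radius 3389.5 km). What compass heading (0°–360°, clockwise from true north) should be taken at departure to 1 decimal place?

354.1°

With φ₁ = -0.7931, φ₂ = 1.2240, Δλ = -0.2763 rad, the forward-azimuth formula gives
θ = atan2( sin Δλ cos φ₂ , cos φ₁ sin φ₂ − sin φ₁ cos φ₂ cos Δλ ) = atan2(-0.0927, 0.8929) = -5.93°.
Adding 360° brings this into [0°, 360°): 354.1°.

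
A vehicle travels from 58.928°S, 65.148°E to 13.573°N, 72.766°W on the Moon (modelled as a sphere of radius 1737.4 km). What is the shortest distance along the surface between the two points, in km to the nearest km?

With latitudes φ₁ = -58.928°, φ₂ = 13.573° and longitude difference Δλ = -137.914°:
cos c = sin φ₁ sin φ₂ + cos φ₁ cos φ₂ cos Δλ = (-0.8565)(0.2347) + (0.5161)(0.9721)(-0.7421) = -0.57334,
so c = arccos(-0.57334) = 2.18138 rad.
Distance = R·c = 1737.4 × 2.1814 ≈ 3790 km.

3790 km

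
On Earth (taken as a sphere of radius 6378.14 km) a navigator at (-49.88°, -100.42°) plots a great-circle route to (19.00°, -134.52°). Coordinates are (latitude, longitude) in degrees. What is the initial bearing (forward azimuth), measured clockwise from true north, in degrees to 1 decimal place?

326.7°

Δλ = -34.100° = -0.5952 rad.
y = sin Δλ · cos φ₂ = (-0.5606)(0.9455) = -0.5301
x = cos φ₁ sin φ₂ − sin φ₁ cos φ₂ cos Δλ = (0.6444)(0.3256) − (-0.7647)(0.9455)(0.8281) = 0.8085
θ = atan2(y, x) = -33.25°; adding 360° gives 326.7°.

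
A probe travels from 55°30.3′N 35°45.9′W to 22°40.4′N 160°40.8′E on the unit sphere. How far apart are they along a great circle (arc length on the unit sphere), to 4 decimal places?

1.7553

With latitudes φ₁ = 55.505°, φ₂ = 22.673° and longitude difference Δλ = -163.555°:
cos c = sin φ₁ sin φ₂ + cos φ₁ cos φ₂ cos Δλ = (0.8242)(0.3855) + (0.5663)(0.9227)(-0.9591) = -0.18349,
so c = arccos(-0.18349) = 1.75533 rad.
On the unit sphere the arc length equals the central angle: 1.7553.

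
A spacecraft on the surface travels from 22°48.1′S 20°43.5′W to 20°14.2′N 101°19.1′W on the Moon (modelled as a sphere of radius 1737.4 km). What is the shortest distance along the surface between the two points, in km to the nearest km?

In radians: φ₁ = -0.3980, φ₂ = 0.3532, Δλ = -80.593° = -1.4066 rad.
cos c = sin φ₁ sin φ₂ + cos φ₁ cos φ₂ cos Δλ = (-0.3875)(0.3459) + (0.9219)(0.9383)(0.1634) = 0.00732,
so c = arccos(0.00732) = 1.56348 rad.
Distance = R·c = 1737.4 × 1.5635 ≈ 2716 km.

2716 km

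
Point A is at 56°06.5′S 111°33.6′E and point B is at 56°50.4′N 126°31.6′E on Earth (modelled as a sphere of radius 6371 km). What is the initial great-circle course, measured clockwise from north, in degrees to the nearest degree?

With φ₁ = -0.9793, φ₂ = 0.9920, Δλ = 0.2612 rad, the forward-azimuth formula gives
θ = atan2( sin Δλ cos φ₂ , cos φ₁ sin φ₂ − sin φ₁ cos φ₂ cos Δλ ) = atan2(0.1413, 0.9055) = 8.87°.
So the initial bearing is 9°.

9°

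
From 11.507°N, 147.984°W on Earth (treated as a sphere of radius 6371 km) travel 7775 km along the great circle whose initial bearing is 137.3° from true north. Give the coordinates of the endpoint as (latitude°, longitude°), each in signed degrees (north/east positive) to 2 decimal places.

Angular distance δ = d/R = 7775/6371 = 1.22037 rad; initial bearing θ = 2.3963 rad.
sin φ₂ = sin φ₁ cos δ + cos φ₁ sin δ cos θ = (0.1995)(0.3433) + (0.9799)(0.9392)(-0.7349) = -0.6079, so φ₂ = -37.44°.
Δλ = atan2(sin θ sin δ cos φ₁, cos δ − sin φ₁ sin φ₂) = atan2(0.6241, 0.4646) = 53.339°.
λ₂ = -147.984° + 53.339° = -94.65°.

-37.44°, -94.65°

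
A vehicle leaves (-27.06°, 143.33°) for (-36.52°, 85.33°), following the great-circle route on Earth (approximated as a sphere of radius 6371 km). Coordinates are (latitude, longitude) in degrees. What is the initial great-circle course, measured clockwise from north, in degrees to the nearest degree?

244°

With φ₁ = -0.4723, φ₂ = -0.6374, Δλ = -1.0123 rad, the forward-azimuth formula gives
θ = atan2( sin Δλ cos φ₂ , cos φ₁ sin φ₂ − sin φ₁ cos φ₂ cos Δλ ) = atan2(-0.6815, -0.3362) = -116.26°.
Adding 360° brings this into [0°, 360°): 244°.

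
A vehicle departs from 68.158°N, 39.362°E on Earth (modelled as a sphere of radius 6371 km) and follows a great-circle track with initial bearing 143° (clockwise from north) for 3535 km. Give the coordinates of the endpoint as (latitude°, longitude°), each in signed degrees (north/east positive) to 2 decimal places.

Angular distance δ = d/R = 3535/6371 = 0.55486 rad; initial bearing θ = 2.4958 rad.
sin φ₂ = sin φ₁ cos δ + cos φ₁ sin δ cos θ = (0.9282)(0.8500) + (0.3720)(0.5268)(-0.7986) = 0.6324, so φ₂ = 39.23°.
Δλ = atan2(sin θ sin δ cos φ₁, cos δ − sin φ₁ sin φ₂) = atan2(0.1180, 0.2630) = 24.161°.
λ₂ = 39.362° + 24.161° = 63.52°.

39.23°, 63.52°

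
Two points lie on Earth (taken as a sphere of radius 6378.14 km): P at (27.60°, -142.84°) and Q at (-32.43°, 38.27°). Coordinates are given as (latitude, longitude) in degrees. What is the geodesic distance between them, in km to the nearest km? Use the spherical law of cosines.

19489 km

Let φ₁ = 0.4817 rad, φ₂ = -0.5660 rad, and Δλ = -3.1222 rad.
cos c = sin φ₁ sin φ₂ + cos φ₁ cos φ₂ cos Δλ = (0.4633)(-0.5363) + (0.8862)(0.8440)(-0.9998) = -0.99631,
so c = arccos(-0.99631) = 3.05564 rad.
Distance = R·c = 6378.14 × 3.0556 ≈ 19489 km.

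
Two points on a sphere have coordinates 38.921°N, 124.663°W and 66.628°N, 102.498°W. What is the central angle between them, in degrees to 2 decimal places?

Let φ₁ = 0.6793 rad, φ₂ = 1.1629 rad, and Δλ = 0.3869 rad.
Haversine: a = sin²(Δφ/2) + cos φ₁ cos φ₂ sin²(Δλ/2) = 0.0573 + (0.7780)(0.3967)(0.0369) = 0.06874.
Central angle c = 2·arcsin(√a) = 0.53055 rad.
So the angular separation is 30.40°.

30.40°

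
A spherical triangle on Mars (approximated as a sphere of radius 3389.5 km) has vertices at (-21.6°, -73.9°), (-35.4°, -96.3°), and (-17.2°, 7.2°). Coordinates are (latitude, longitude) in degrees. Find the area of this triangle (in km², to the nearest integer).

Side lengths (central angles): a = 1.5813, b = 1.3220, c = 0.4179 rad; semiperimeter s = 1.6606.
By l'Huilier's theorem, tan(E/4) = √[tan(s/2) tan((s−a)/2) tan((s−b)/2) tan((s−c)/2)], giving spherical excess E = 0.2910 rad.
Area = E·R² = 0.2910 × (3389.5)² ≈ 3343014 km².

3343014 km²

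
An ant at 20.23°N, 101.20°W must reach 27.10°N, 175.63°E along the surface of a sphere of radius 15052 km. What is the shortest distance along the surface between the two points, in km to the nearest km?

19734 km

Let φ₁ = 0.3531 rad, φ₂ = 0.4730 rad, and Δλ = -1.4516 rad.
Haversine: a = sin²(Δφ/2) + cos φ₁ cos φ₂ sin²(Δλ/2) = 0.0036 + (0.9383)(0.8902)(0.4405) = 0.37157.
Central angle c = 2·arcsin(√a) = 1.31103 rad.
Distance = R·c = 15052 × 1.3110 ≈ 19734 km.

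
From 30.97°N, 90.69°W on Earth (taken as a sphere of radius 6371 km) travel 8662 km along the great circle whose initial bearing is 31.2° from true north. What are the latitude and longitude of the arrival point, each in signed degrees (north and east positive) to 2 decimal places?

Angular distance δ = d/R = 8662/6371 = 1.35960 rad; initial bearing θ = 0.5445 rad.
sin φ₂ = sin φ₁ cos δ + cos φ₁ sin δ cos θ = (0.5146)(0.2096) + (0.8574)(0.9778)(0.8554) = 0.8250, so φ₂ = 55.59°.
Δλ = atan2(sin θ sin δ cos φ₁, cos δ − sin φ₁ sin φ₂) = atan2(0.4343, -0.2149) = 116.327°.
λ₂ = -90.690° + 116.327° = 25.64°.

55.59°, 25.64°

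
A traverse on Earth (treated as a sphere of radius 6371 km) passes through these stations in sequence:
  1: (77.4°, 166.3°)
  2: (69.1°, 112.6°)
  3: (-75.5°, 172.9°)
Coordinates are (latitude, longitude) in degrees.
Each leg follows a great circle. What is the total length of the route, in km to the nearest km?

Leg 1→2: central angle 0.2916 rad, distance 1858.0 km.
Leg 2→3: central angle 2.6064 rad, distance 16605.7 km.
Total: 1858.0 + 16605.7 ≈ 18464 km.

18464 km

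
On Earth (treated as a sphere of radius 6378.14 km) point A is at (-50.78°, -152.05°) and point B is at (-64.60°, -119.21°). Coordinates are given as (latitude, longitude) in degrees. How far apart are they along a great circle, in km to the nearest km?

2440 km

Let φ₁ = -0.8863 rad, φ₂ = -1.1275 rad, and Δλ = 0.5732 rad.
cos c = sin φ₁ sin φ₂ + cos φ₁ cos φ₂ cos Δλ = (-0.7747)(-0.9033) + (0.6323)(0.4289)(0.8402) = 0.92771,
so c = arccos(0.92771) = 0.38257 rad.
Distance = R·c = 6378.14 × 0.3826 ≈ 2440 km.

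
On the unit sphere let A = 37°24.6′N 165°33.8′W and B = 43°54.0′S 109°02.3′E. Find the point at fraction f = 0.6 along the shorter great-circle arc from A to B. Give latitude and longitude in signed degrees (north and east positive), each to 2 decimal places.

-13.17°, 147.23°

The central angle between A and B is δ = 1.9556 rad.
With f = 0.6, the slerp weights are sin((1−f)δ)/sin δ = 0.7605 and sin(fδ)/sin δ = 0.9948.
Weighted sum of the unit vectors: (0.7605)·(-0.7692,-0.1980,0.6075) + (0.9948)·(-0.2350,0.6811,-0.6934) = (-0.8188, 0.5270, -0.2278).
Converting back: φ = atan2(z, √(x²+y²)) = -13.17°, λ = atan2(y, x) = 147.23°.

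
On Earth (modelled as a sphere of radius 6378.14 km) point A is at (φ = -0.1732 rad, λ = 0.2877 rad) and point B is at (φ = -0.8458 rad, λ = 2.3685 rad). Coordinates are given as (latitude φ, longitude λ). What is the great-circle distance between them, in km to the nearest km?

11237 km

Let φ₁ = -0.1732 rad, φ₂ = -0.8458 rad, and Δλ = 2.0808 rad.
cos c = sin φ₁ sin φ₂ + cos φ₁ cos φ₂ cos Δλ = (-0.1723)(-0.7485) + (0.9850)(0.6631)(-0.4882) = -0.18989,
so c = arccos(-0.18989) = 1.76185 rad.
Distance = R·c = 6378.14 × 1.7618 ≈ 11237 km.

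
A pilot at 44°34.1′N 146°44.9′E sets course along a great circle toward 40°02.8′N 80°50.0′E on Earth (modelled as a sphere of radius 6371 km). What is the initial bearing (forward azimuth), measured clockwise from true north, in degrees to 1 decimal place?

With φ₁ = 0.7779, φ₂ = 0.6989, Δλ = -1.1504 rad, the forward-azimuth formula gives
θ = atan2( sin Δλ cos φ₂ , cos φ₁ sin φ₂ − sin φ₁ cos φ₂ cos Δλ ) = atan2(-0.6989, 0.2391) = -71.11°.
Adding 360° brings this into [0°, 360°): 288.9°.

288.9°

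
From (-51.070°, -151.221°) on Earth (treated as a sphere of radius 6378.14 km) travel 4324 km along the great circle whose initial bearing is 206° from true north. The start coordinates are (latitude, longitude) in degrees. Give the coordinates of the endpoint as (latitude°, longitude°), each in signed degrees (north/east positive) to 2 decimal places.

-73.76°, 129.27°

Angular distance δ = d/R = 4324/6378.14 = 0.67794 rad; initial bearing θ = 3.5954 rad.
sin φ₂ = sin φ₁ cos δ + cos φ₁ sin δ cos θ = (-0.7779)(0.7789) + (0.6284)(0.6272)(-0.8988) = -0.9601, so φ₂ = -73.76°.
Δλ = atan2(sin θ sin δ cos φ₁, cos δ − sin φ₁ sin φ₂) = atan2(-0.1728, 0.0320) = -79.513°.
λ₂ = -151.221° − 79.513° = -230.73° → 129.27° after wrapping to (−180°, 180°].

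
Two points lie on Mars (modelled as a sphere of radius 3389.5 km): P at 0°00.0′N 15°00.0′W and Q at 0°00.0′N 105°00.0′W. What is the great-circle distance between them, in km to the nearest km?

With latitudes φ₁ = 0.000°, φ₂ = 0.000° and longitude difference Δλ = -90.000°:
Haversine: a = sin²(Δφ/2) + cos φ₁ cos φ₂ sin²(Δλ/2) = 0.0000 + (1.0000)(1.0000)(0.5000) = 0.50000.
Central angle c = 2·arcsin(√a) = 1.57080 rad.
Distance = R·c = 3389.5 × 1.5708 ≈ 5324 km.

5324 km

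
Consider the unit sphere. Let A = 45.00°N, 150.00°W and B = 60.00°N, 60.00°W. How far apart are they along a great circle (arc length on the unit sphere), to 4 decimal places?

0.9117

Let φ₁ = 0.7854 rad, φ₂ = 1.0472 rad, and Δλ = 1.5708 rad.
cos c = sin φ₁ sin φ₂ + cos φ₁ cos φ₂ cos Δλ = (0.7071)(0.8660) + (0.7071)(0.5000)(0.0000) = 0.61237,
so c = arccos(0.61237) = 0.91174 rad.
On the unit sphere the arc length equals the central angle: 0.9117.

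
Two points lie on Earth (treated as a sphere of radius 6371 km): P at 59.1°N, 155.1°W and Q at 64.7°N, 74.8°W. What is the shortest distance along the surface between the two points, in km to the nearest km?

3962 km

With latitudes φ₁ = 59.100°, φ₂ = 64.700° and longitude difference Δλ = 80.300°:
Haversine: a = sin²(Δφ/2) + cos φ₁ cos φ₂ sin²(Δλ/2) = 0.0024 + (0.5135)(0.4274)(0.4158) = 0.09363.
Central angle c = 2·arcsin(√a) = 0.62196 rad.
Distance = R·c = 6371 × 0.6220 ≈ 3962 km.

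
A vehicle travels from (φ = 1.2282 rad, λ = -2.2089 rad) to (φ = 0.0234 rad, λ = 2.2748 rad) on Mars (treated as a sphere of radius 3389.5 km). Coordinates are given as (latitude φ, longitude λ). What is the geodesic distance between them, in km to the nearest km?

5508 km

With latitudes φ₁ = 70.371°, φ₂ = 1.341° and longitude difference Δλ = -103.103°:
cos c = sin φ₁ sin φ₂ + cos φ₁ cos φ₂ cos Δλ = (0.9419)(0.0234) + (0.3359)(0.9997)(-0.2267) = -0.05410,
so c = arccos(-0.05410) = 1.62492 rad.
Distance = R·c = 3389.5 × 1.6249 ≈ 5508 km.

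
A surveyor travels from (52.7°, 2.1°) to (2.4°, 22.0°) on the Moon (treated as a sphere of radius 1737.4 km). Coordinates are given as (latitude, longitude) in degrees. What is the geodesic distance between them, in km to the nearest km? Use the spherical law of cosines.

With latitudes φ₁ = 52.700°, φ₂ = 2.400° and longitude difference Δλ = 19.900°:
cos c = sin φ₁ sin φ₂ + cos φ₁ cos φ₂ cos Δλ = (0.7955)(0.0419) + (0.6060)(0.9991)(0.9403) = 0.60261,
so c = arccos(0.60261) = 0.92402 rad.
Distance = R·c = 1737.4 × 0.9240 ≈ 1605 km.

1605 km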